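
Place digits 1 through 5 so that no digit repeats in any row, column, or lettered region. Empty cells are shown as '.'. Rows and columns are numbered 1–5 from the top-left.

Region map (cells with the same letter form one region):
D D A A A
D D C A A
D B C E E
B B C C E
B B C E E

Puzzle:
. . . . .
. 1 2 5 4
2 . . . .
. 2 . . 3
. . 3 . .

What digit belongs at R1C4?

3

R1C3 = 1 (sole candidate).
R1C5 = 2 (sole candidate).
R2C1 = 3 (sole candidate).
R1C4 = 3: row 1 has {1,2}; col 4 has {5}; region has {1,2,4,5} → only 3 remains.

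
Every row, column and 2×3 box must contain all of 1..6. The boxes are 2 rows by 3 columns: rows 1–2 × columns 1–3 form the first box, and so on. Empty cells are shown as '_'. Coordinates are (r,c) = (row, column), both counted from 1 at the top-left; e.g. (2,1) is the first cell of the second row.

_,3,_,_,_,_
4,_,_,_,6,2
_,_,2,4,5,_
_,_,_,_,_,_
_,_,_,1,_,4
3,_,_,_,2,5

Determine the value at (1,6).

1

(1,4) = 5 (sole candidate).
(1,6) = 1: row 1 has {3,5}; col 6 has {2,4,5}; box has {2,5,6} → only 1 remains.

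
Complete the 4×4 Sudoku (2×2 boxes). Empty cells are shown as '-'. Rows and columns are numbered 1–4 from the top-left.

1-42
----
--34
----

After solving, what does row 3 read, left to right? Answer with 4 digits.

2134

r1c2 = 3: row 1 has {1,2,4}; col 2 has {}; box has {1} → only 3 remains.
r2c3 = 1: row 2 has {}; col 3 has {3,4}; box has {2,4} → only 1 remains.
r2c4 = 3: row 2 has {1}; col 4 has {2,4}; box has {1,2,4} → only 3 remains.
r3c1 = 2: row 3 has {3,4}; col 1 has {1}; box has {} → only 2 remains.
r3c2 = 1: row 3 has {2,3,4}; col 2 has {3}; box has {2} → only 1 remains.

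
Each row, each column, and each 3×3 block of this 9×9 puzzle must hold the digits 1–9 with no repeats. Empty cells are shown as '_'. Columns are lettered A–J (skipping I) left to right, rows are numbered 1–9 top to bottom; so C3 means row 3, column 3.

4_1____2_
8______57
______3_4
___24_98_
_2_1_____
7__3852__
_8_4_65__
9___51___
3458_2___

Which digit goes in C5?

F4 = 7 (sole candidate).
F5 = 9 (sole candidate).
D8 = 7 (sole candidate).
E9 = 9 (sole candidate).
F3 = 8 (sole candidate).
E5 = 6 (sole candidate).
E7 = 3 (sole candidate).
B8 = 6 (sole candidate).
C8 = 2 (sole candidate).
E1 = 7 (sole candidate).
F1 = 3 (sole candidate).
F2 = 4 (sole candidate).
A5 = 5 (sole candidate).
J5 = 3 (sole candidate).
A7 = 1 (sole candidate).
C7 = 7 (sole candidate).
H7 = 9 (sole candidate).
J7 = 2 (sole candidate).
J8 = 8 (sole candidate).
A4 = 6 (sole candidate).
C4 = 3 (sole candidate).
G8 = 4 (sole candidate).
H8 = 3 (sole candidate).
A3 = 2 (sole candidate).
E3 = 1 (sole candidate).
H3 = 6 (sole candidate).
B4 = 1 (sole candidate).
J4 = 5 (sole candidate).
G5 = 7 (sole candidate).
H5 = 4 (sole candidate).
B6 = 9 (sole candidate).
C6 = 4 (sole candidate).
H6 = 1 (sole candidate).
J6 = 6 (sole candidate).
H9 = 7 (sole candidate).
J9 = 1 (sole candidate).
B1 = 5 (sole candidate).
G1 = 8 (sole candidate).
J1 = 9 (sole candidate).
B2 = 3 (sole candidate).
E2 = 2 (sole candidate).
G2 = 1 (sole candidate).
B3 = 7 (sole candidate).
C3 = 9 (sole candidate).
D3 = 5 (sole candidate).
C5 = 8: row 5 has {1,2,3,4,5,6,7,9}; col 3 has {1,2,3,4,5,7,9}; box has {1,2,3,4,5,6,7,9} → only 8 remains.

8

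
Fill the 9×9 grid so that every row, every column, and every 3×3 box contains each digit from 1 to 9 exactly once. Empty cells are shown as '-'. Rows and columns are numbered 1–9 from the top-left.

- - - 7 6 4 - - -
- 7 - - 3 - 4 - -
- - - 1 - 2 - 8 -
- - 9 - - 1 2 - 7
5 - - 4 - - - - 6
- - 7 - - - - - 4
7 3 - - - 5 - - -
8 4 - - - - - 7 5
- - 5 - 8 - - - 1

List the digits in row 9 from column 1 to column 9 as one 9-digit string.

295387641

r4c5 = 5: row 4 has {1,2,7,9}; col 5 has {3,6,8}; box has {1,4} → only 5 remains.
r4c8 = 3: row 4 has {1,2,5,7,9}; col 8 has {7,8}; box has {2,4,6,7} → only 3 remains.
r3c5 = 9: row 3 has {1,2,8}; col 5 has {3,5,6,8}; box has {1,2,3,4,6,7} → only 9 remains.
r3c9 = 3: row 3 has {1,2,8,9}; col 9 has {1,4,5,6,7}; box has {4,8} → only 3 remains.
r6c5 = 2: row 6 has {4,7}; col 5 has {3,5,6,8,9}; box has {1,4,5} → only 2 remains.
r8c5 = 1: row 8 has {4,5,7,8}; col 5 has {2,3,5,6,8,9}; box has {5,8} → only 1 remains.
r2c6 = 8: row 2 has {3,4,7}; col 6 has {1,2,4,5}; box has {1,2,3,4,6,7,9} → only 8 remains.
r5c5 = 7: row 5 has {4,5,6}; col 5 has {1,2,3,5,6,8,9}; box has {1,2,4,5} → only 7 remains.
r7c5 = 4: row 7 has {3,5,7}; col 5 has {1,2,3,5,6,7,8,9}; box has {1,5,8} → only 4 remains.
r2c4 = 5: row 2 has {3,4,7,8}; col 4 has {1,4,7}; box has {1,2,3,4,6,7,8,9} → only 5 remains.
r3c7 = 7: in row 3, 7 can only go here (every other open cell in that row sees a 7).
r3c2 = 5: in row 3, 5 can only go here (every other open cell in that row sees a 5).
r4c1 = 4: in row 4, 4 can only go here (every other open cell in that row sees a 4).
r3c1 = 6: row 3 has {1,2,3,5,7,8,9}; col 1 has {4,5,7,8}; box has {5,7} → only 6 remains.
r3c3 = 4: row 3 has {1,2,3,5,6,7,8,9}; col 3 has {5,7,9}; box has {5,6,7} → only 4 remains.
r2c8 = 6: in row 2, 6 can only go here (every other open cell in that row sees a 6).
r7c3 = 1: in row 7, 1 can only go here (every other open cell in that row sees a 1).
r2c3 = 2: row 2 has {3,4,5,6,7,8}; col 3 has {1,4,5,7,9}; box has {4,5,6,7} → only 2 remains.
r2c9 = 9: row 2 has {2,3,4,5,6,7,8}; col 9 has {1,3,4,5,6,7}; box has {3,4,6,7,8} → only 9 remains.
r8c3 = 6: row 8 has {1,4,5,7,8}; col 3 has {1,2,4,5,7,9}; box has {1,3,4,5,7,8} → only 6 remains.
r1c9 = 2: row 1 has {4,6,7}; col 9 has {1,3,4,5,6,7,9}; box has {3,4,6,7,8,9} → only 2 remains.
r2c1 = 1: row 2 has {2,3,4,5,6,7,8,9}; col 1 has {4,5,6,7,8}; box has {2,4,5,6,7} → only 1 remains.
r6c1 = 3: row 6 has {2,4,7}; col 1 has {1,4,5,6,7,8}; box has {4,5,7,9} → only 3 remains.
r7c9 = 8: row 7 has {1,3,4,5,7}; col 9 has {1,2,3,4,5,6,7,9}; box has {1,5,7} → only 8 remains.
r1c1 = 9: row 1 has {2,4,6,7}; col 1 has {1,3,4,5,6,7,8}; box has {1,2,4,5,6,7} → only 9 remains.
r1c2 = 8: row 1 has {2,4,6,7,9}; col 2 has {3,4,5,7}; box has {1,2,4,5,6,7,9} → only 8 remains.
r1c3 = 3: row 1 has {2,4,6,7,8,9}; col 3 has {1,2,4,5,6,7,9}; box has {1,2,4,5,6,7,8,9} → only 3 remains.
r4c2 = 6: row 4 has {1,2,3,4,5,7,9}; col 2 has {3,4,5,7,8}; box has {3,4,5,7,9} → only 6 remains.
r4c4 = 8: row 4 has {1,2,3,4,5,6,7,9}; col 4 has {1,4,5,7}; box has {1,2,4,5,7} → only 8 remains.
r5c3 = 8: row 5 has {4,5,6,7}; col 3 has {1,2,3,4,5,6,7,9}; box has {3,4,5,6,7,9} → only 8 remains.
r6c2 = 1: row 6 has {2,3,4,7}; col 2 has {3,4,5,6,7,8}; box has {3,4,5,6,7,8,9} → only 1 remains.
r9c1 = 2: row 9 has {1,5,8}; col 1 has {1,3,4,5,6,7,8,9}; box has {1,3,4,5,6,7,8} → only 2 remains.
r9c2 = 9: row 9 has {1,2,5,8}; col 2 has {1,3,4,5,6,7,8}; box has {1,2,3,4,5,6,7,8} → only 9 remains.
r9c8 = 4: row 9 has {1,2,5,8,9}; col 8 has {3,6,7,8}; box has {1,5,7,8} → only 4 remains.
r5c2 = 2: row 5 has {4,5,6,7,8}; col 2 has {1,3,4,5,6,7,8,9}; box has {1,3,4,5,6,7,8,9} → only 2 remains.
r5c6 = 3: in row 5, 3 can only go here (every other open cell in that row sees a 3).
r8c6 = 9: row 8 has {1,4,5,6,7,8}; col 6 has {1,2,3,4,5,8}; box has {1,4,5,8} → only 9 remains.
r8c7 = 3: row 8 has {1,4,5,6,7,8,9}; col 7 has {2,4,7}; box has {1,4,5,7,8} → only 3 remains.
r9c7 = 6: row 9 has {1,2,4,5,8,9}; col 7 has {2,3,4,7}; box has {1,3,4,5,7,8} → only 6 remains.
r6c6 = 6: row 6 has {1,2,3,4,7}; col 6 has {1,2,3,4,5,8,9}; box has {1,2,3,4,5,7,8} → only 6 remains.
r7c7 = 9: row 7 has {1,3,4,5,7,8}; col 7 has {2,3,4,6,7}; box has {1,3,4,5,6,7,8} → only 9 remains.
r7c8 = 2: row 7 has {1,3,4,5,7,8,9}; col 8 has {3,4,6,7,8}; box has {1,3,4,5,6,7,8,9} → only 2 remains.
r8c4 = 2: row 8 has {1,3,4,5,6,7,8,9}; col 4 has {1,4,5,7,8}; box has {1,4,5,8,9} → only 2 remains.
r9c4 = 3: row 9 has {1,2,4,5,6,8,9}; col 4 has {1,2,4,5,7,8}; box has {1,2,4,5,8,9} → only 3 remains.
r9c6 = 7: row 9 has {1,2,3,4,5,6,8,9}; col 6 has {1,2,3,4,5,6,8,9}; box has {1,2,3,4,5,8,9} → only 7 remains.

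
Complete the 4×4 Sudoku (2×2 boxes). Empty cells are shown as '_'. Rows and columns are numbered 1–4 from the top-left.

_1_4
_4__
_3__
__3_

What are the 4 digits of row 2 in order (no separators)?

2413

row 1, column 3 = 2 (sole candidate).
row 2, column 3 = 1: row 2 has {4}; col 3 has {2,3}; box has {2,4} → only 1 remains.
row 2, column 4 = 3: row 2 has {1,4}; col 4 has {4}; box has {1,2,4} → only 3 remains.
row 3, column 3 = 4 (sole candidate).
row 4, column 2 = 2 (sole candidate).
row 4, column 4 = 1 (sole candidate).
row 1, column 1 = 3 (sole candidate).
row 2, column 1 = 2: row 2 has {1,3,4}; col 1 has {3}; box has {1,3,4} → only 2 remains.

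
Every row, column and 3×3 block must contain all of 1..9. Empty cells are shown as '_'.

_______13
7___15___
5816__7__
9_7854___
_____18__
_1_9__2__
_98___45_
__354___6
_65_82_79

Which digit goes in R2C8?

R4C9 = 1: row 4 has {4,5,7,8,9}; col 9 has {3,6,9}; box has {2,8} → only 1 remains.
R7C9 = 2: row 7 has {4,5,8,9}; col 9 has {1,3,6,9}; box has {4,5,6,7,9} → only 2 remains.
R8C7 = 1: row 8 has {3,4,5,6}; col 7 has {2,4,7,8}; box has {2,4,5,6,7,9} → only 1 remains.
R8C8 = 8: row 8 has {1,3,4,5,6}; col 8 has {1,5,7}; box has {1,2,4,5,6,7,9} → only 8 remains.
R9C7 = 3: row 9 has {2,5,6,7,8,9}; col 7 has {1,2,4,7,8}; box has {1,2,4,5,6,7,8,9} → only 3 remains.
R3C9 = 4: row 3 has {1,5,6,7,8}; col 9 has {1,2,3,6,9}; box has {1,3,7} → only 4 remains.
R4C7 = 6: row 4 has {1,4,5,7,8,9}; col 7 has {1,2,3,4,7,8}; box has {1,2,8} → only 6 remains.
R4C8 = 3: row 4 has {1,4,5,6,7,8,9}; col 8 has {1,5,7,8}; box has {1,2,6,8} → only 3 remains.
R6C8 = 4: row 6 has {1,2,9}; col 8 has {1,3,5,7,8}; box has {1,2,3,6,8} → only 4 remains.
R7C1 = 1: row 7 has {2,4,5,8,9}; col 1 has {5,7,9}; box has {3,5,6,8,9} → only 1 remains.
R8C1 = 2: row 8 has {1,3,4,5,6,8}; col 1 has {1,5,7,9}; box has {1,3,5,6,8,9} → only 2 remains.
R8C2 = 7: row 8 has {1,2,3,4,5,6,8}; col 2 has {1,6,8,9}; box has {1,2,3,5,6,8,9} → only 7 remains.
R8C6 = 9: row 8 has {1,2,3,4,5,6,7,8}; col 6 has {1,2,4,5}; box has {2,4,5,8} → only 9 remains.
R9C1 = 4: row 9 has {2,3,5,6,7,8,9}; col 1 has {1,2,5,7,9}; box has {1,2,3,5,6,7,8,9} → only 4 remains.
R9C4 = 1: row 9 has {2,3,4,5,6,7,8,9}; col 4 has {5,6,8,9}; box has {2,4,5,8,9} → only 1 remains.
R1C1 = 6: row 1 has {1,3}; col 1 has {1,2,4,5,7,9}; box has {1,5,7,8} → only 6 remains.
R2C7 = 9: row 2 has {1,5,7}; col 7 has {1,2,3,4,6,7,8}; box has {1,3,4,7} → only 9 remains.
R2C9 = 8: row 2 has {1,5,7,9}; col 9 has {1,2,3,4,6,9}; box has {1,3,4,7,9} → only 8 remains.
R3C6 = 3: row 3 has {1,4,5,6,7,8}; col 6 has {1,2,4,5,9}; box has {1,5,6} → only 3 remains.
R3C8 = 2: row 3 has {1,3,4,5,6,7,8}; col 8 has {1,3,4,5,7,8}; box has {1,3,4,7,8,9} → only 2 remains.
R4C2 = 2: row 4 has {1,3,4,5,6,7,8,9}; col 2 has {1,6,7,8,9}; box has {1,7,9} → only 2 remains.
R5C1 = 3: row 5 has {1,8}; col 1 has {1,2,4,5,6,7,9}; box has {1,2,7,9} → only 3 remains.
R5C8 = 9: row 5 has {1,3,8}; col 8 has {1,2,3,4,5,7,8}; box has {1,2,3,4,6,8} → only 9 remains.
R6C1 = 8: row 6 has {1,2,4,9}; col 1 has {1,2,3,4,5,6,7,9}; box has {1,2,3,7,9} → only 8 remains.
R6C3 = 6: row 6 has {1,2,4,8,9}; col 3 has {1,3,5,7,8}; box has {1,2,3,7,8,9} → only 6 remains.
R6C6 = 7: row 6 has {1,2,4,6,8,9}; col 6 has {1,2,3,4,5,9}; box has {1,4,5,8,9} → only 7 remains.
R6C9 = 5: row 6 has {1,2,4,6,7,8,9}; col 9 has {1,2,3,4,6,8,9}; box has {1,2,3,4,6,8,9} → only 5 remains.
R7C6 = 6: row 7 has {1,2,4,5,8,9}; col 6 has {1,2,3,4,5,7,9}; box has {1,2,4,5,8,9} → only 6 remains.
R1C2 = 4: row 1 has {1,3,6}; col 2 has {1,2,6,7,8,9}; box has {1,5,6,7,8} → only 4 remains.
R1C6 = 8: row 1 has {1,3,4,6}; col 6 has {1,2,3,4,5,6,7,9}; box has {1,3,5,6} → only 8 remains.
R1C7 = 5: row 1 has {1,3,4,6,8}; col 7 has {1,2,3,4,6,7,8,9}; box has {1,2,3,4,7,8,9} → only 5 remains.
R2C2 = 3: row 2 has {1,5,7,8,9}; col 2 has {1,2,4,6,7,8,9}; box has {1,4,5,6,7,8} → only 3 remains.
R2C3 = 2: row 2 has {1,3,5,7,8,9}; col 3 has {1,3,5,6,7,8}; box has {1,3,4,5,6,7,8} → only 2 remains.
R2C4 = 4: row 2 has {1,2,3,5,7,8,9}; col 4 has {1,5,6,8,9}; box has {1,3,5,6,8} → only 4 remains.
R2C8 = 6: row 2 has {1,2,3,4,5,7,8,9}; col 8 has {1,2,3,4,5,7,8,9}; box has {1,2,3,4,5,7,8,9} → only 6 remains.

6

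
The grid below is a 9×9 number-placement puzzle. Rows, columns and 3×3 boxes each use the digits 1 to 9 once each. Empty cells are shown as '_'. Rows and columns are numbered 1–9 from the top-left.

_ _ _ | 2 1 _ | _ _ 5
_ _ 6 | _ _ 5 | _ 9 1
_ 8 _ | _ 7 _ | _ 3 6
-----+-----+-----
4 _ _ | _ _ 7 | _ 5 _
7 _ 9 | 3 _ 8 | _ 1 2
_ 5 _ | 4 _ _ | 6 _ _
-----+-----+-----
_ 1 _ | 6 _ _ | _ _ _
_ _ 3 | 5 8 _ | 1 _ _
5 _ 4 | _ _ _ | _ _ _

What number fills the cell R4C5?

R1C3 = 7: row 1 has {1,2,5}; col 3 has {3,4,6,9}; box has {6,8} → only 7 remains.
R2C4 = 8: row 2 has {1,5,6,9}; col 4 has {2,3,4,5,6}; box has {1,2,5,7} → only 8 remains.
R3C4 = 9: row 3 has {3,6,7,8}; col 4 has {2,3,4,5,6,8}; box has {1,2,5,7,8} → only 9 remains.
R3C6 = 4: row 3 has {3,6,7,8,9}; col 6 has {5,7,8}; box has {1,2,5,7,8,9} → only 4 remains.
R3C7 = 2: row 3 has {3,4,6,7,8,9}; col 7 has {1,6}; box has {1,3,5,6,9} → only 2 remains.
R4C4 = 1: row 4 has {4,5,7}; col 4 has {2,3,4,5,6,8,9}; box has {3,4,7,8} → only 1 remains.
R5C2 = 6: row 5 has {1,2,3,7,8,9}; col 2 has {1,5,8}; box has {4,5,7,9} → only 6 remains.
R5C5 = 5: row 5 has {1,2,3,6,7,8,9}; col 5 has {1,7,8}; box has {1,3,4,7,8} → only 5 remains.
R5C7 = 4: row 5 has {1,2,3,5,6,7,8,9}; col 7 has {1,2,6}; box has {1,2,5,6} → only 4 remains.
R9C4 = 7: row 9 has {4,5}; col 4 has {1,2,3,4,5,6,8,9}; box has {5,6,8} → only 7 remains.
R1C7 = 8: row 1 has {1,2,5,7}; col 7 has {1,2,4,6}; box has {1,2,3,5,6,9} → only 8 remains.
R1C8 = 4: row 1 has {1,2,5,7,8}; col 8 has {1,3,5,9}; box has {1,2,3,5,6,8,9} → only 4 remains.
R2C5 = 3: row 2 has {1,5,6,8,9}; col 5 has {1,5,7,8}; box has {1,2,4,5,7,8,9} → only 3 remains.
R2C7 = 7: row 2 has {1,3,5,6,8,9}; col 7 has {1,2,4,6,8}; box has {1,2,3,4,5,6,8,9} → only 7 remains.
R3C1 = 1: row 3 has {2,3,4,6,7,8,9}; col 1 has {4,5,7}; box has {6,7,8} → only 1 remains.
R3C3 = 5: row 3 has {1,2,3,4,6,7,8,9}; col 3 has {3,4,6,7,9}; box has {1,6,7,8} → only 5 remains.
R1C6 = 6: row 1 has {1,2,4,5,7,8}; col 6 has {4,5,7,8}; box has {1,2,3,4,5,7,8,9} → only 6 remains.
R2C1 = 2: row 2 has {1,3,5,6,7,8,9}; col 1 has {1,4,5,7}; box has {1,5,6,7,8} → only 2 remains.
R2C2 = 4: row 2 has {1,2,3,5,6,7,8,9}; col 2 has {1,5,6,8}; box has {1,2,5,6,7,8} → only 4 remains.
R4C5 = 6: in row 4, 6 can only go here (every other open cell in that row sees a 6).

6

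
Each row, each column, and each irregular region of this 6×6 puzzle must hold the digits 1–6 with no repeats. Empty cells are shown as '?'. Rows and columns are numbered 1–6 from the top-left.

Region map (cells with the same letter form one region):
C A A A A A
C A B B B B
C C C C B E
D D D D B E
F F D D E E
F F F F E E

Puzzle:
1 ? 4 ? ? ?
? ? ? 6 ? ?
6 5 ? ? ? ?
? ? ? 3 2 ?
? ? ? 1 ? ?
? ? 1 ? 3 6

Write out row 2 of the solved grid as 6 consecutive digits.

215643

r3c3 = 3: in row 3, 3 can only go here (every other open cell in that row sees a 3).
r2c3 = 5: row 2 has {6}; col 3 has {1,3,4}; region has {2,6} → only 5 remains.
r4c3 = 6: row 4 has {2,3}; col 3 has {1,3,4,5}; region has {1,3} → only 6 remains.
r5c3 = 2: row 5 has {1}; col 3 has {1,3,4,5,6}; region has {1,3,6} → only 2 remains.
r4c2 = 4: row 4 has {2,3,6}; col 2 has {5}; region has {1,2,3,6} → only 4 remains.
r6c2 = 2: row 6 has {1,3,6}; col 2 has {4,5}; region has {1} → only 2 remains.
r4c1 = 5: row 4 has {2,3,4,6}; col 1 has {1,6}; region has {1,2,3,4,6} → only 5 remains.
r4c6 = 1: row 4 has {2,3,4,5,6}; col 6 has {6}; region has {3,6} → only 1 remains.
r6c1 = 4: row 6 has {1,2,3,6}; col 1 has {1,5,6}; region has {1,2} → only 4 remains.
r6c4 = 5: row 6 has {1,2,3,4,6}; col 4 has {1,3,6}; region has {1,2,4} → only 5 remains.
r1c4 = 2: row 1 has {1,4}; col 4 has {1,3,5,6}; region has {4} → only 2 remains.
r2c1 = 2: row 2 has {5,6}; col 1 has {1,4,5,6}; region has {1,3,5,6} → only 2 remains.
r3c4 = 4: row 3 has {3,5,6}; col 4 has {1,2,3,5,6}; region has {1,2,3,5,6} → only 4 remains.
r3c5 = 1: row 3 has {3,4,5,6}; col 5 has {2,3}; region has {2,5,6} → only 1 remains.
r3c6 = 2: row 3 has {1,3,4,5,6}; col 6 has {1,6}; region has {1,3,6} → only 2 remains.
r5c1 = 3: row 5 has {1,2}; col 1 has {1,2,4,5,6}; region has {1,2,4,5} → only 3 remains.
r5c2 = 6: row 5 has {1,2,3}; col 2 has {2,4,5}; region has {1,2,3,4,5} → only 6 remains.
r1c2 = 3: row 1 has {1,2,4}; col 2 has {2,4,5,6}; region has {2,4} → only 3 remains.
r1c6 = 5: row 1 has {1,2,3,4}; col 6 has {1,2,6}; region has {2,3,4} → only 5 remains.
r2c2 = 1: row 2 has {2,5,6}; col 2 has {2,3,4,5,6}; region has {2,3,4,5} → only 1 remains.
r2c5 = 4: row 2 has {1,2,5,6}; col 5 has {1,2,3}; region has {1,2,5,6} → only 4 remains.
r2c6 = 3: row 2 has {1,2,4,5,6}; col 6 has {1,2,5,6}; region has {1,2,4,5,6} → only 3 remains.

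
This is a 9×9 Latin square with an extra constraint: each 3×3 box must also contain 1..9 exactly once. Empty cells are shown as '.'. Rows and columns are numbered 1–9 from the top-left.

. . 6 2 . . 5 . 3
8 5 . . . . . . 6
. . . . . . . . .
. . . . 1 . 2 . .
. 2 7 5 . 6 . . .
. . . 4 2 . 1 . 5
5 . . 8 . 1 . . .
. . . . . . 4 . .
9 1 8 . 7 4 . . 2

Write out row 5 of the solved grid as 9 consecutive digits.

row 4, column 3 = 5: in row 4, 5 can only go here (every other open cell in that row sees a 5).
row 5, column 1 = 1: in row 5, 1 can only go here (every other open cell in that row sees a 1).
row 1, column 8 = 1: in row 1, 1 can only go here (every other open cell in that row sees a 1).
row 7, column 3 = 2: in row 7, 2 can only go here (every other open cell in that row sees a 2).
row 8, column 3 = 3: row 8 has {4}; col 3 has {2,5,6,7,8}; box has {1,2,5,8,9} → only 3 remains.
row 6, column 3 = 9: row 6 has {1,2,4,5}; col 3 has {2,3,5,6,7,8}; box has {1,2,5,7} → only 9 remains.
row 2, column 8 = 2: in row 2, 2 can only go here (every other open cell in that row sees a 2).
row 3, column 1 = 2: in row 3, 2 can only go here (every other open cell in that row sees a 2).
row 7, column 2 = 4: in row 7, 4 can only go here (every other open cell in that row sees a 4).
row 8, column 9 = 1: in row 8, 1 can only go here (every other open cell in that row sees a 1).
row 8, column 6 = 2: in row 8, 2 can only go here (every other open cell in that row sees a 2).
row 8, column 8 = 8: in row 8, 8 can only go here (every other open cell in that row sees an 8).
row 8, column 5 = 5: in row 8, 5 can only go here (every other open cell in that row sees a 5).
row 3, column 6 = 5: in row 3, 5 can only go here (every other open cell in that row sees a 5).
row 8, column 4 = 9: in row 8, 9 can only go here (every other open cell in that row sees a 9).
row 9, column 8 = 5: in row 9, 5 can only go here (every other open cell in that row sees a 5).
row 3, column 2 = 3: in box 1, 3 can only go here (every other open cell in that box sees a 3).
row 1, column 2 = 9: in column 2, 9 can only go here (every other open cell in that column sees a 9).
row 8, column 2 = 7: in column 2, 7 can only go here (every other open cell in that column sees a 7).
row 8, column 1 = 6: row 8 has {1,2,3,4,5,7,8,9}; col 1 has {1,2,5,8,9}; box has {1,2,3,4,5,7,8,9} → only 6 remains.
row 6, column 1 = 3: row 6 has {1,2,4,5,9}; col 1 has {1,2,5,6,8,9}; box has {1,2,5,7,9} → only 3 remains.
row 4, column 1 = 4: row 4 has {1,2,5}; col 1 has {1,2,3,5,6,8,9}; box has {1,2,3,5,7,9} → only 4 remains.
row 1, column 1 = 7: row 1 has {1,2,3,5,6,9}; col 1 has {1,2,3,4,5,6,8,9}; box has {2,3,5,6,8,9} → only 7 remains.
row 1, column 6 = 8: row 1 has {1,2,3,5,6,7,9}; col 6 has {1,2,4,5,6}; box has {2,5} → only 8 remains.
row 6, column 6 = 7: row 6 has {1,2,3,4,5,9}; col 6 has {1,2,4,5,6,8}; box has {1,2,4,5,6} → only 7 remains.
row 6, column 8 = 6: row 6 has {1,2,3,4,5,7,9}; col 8 has {1,2,5,8}; box has {1,2,5} → only 6 remains.
row 1, column 5 = 4: row 1 has {1,2,3,5,6,7,8,9}; col 5 has {1,2,5,7}; box has {2,5,8} → only 4 remains.
row 4, column 4 = 3: row 4 has {1,2,4,5}; col 4 has {2,4,5,8,9}; box has {1,2,4,5,6,7} → only 3 remains.
row 4, column 6 = 9: row 4 has {1,2,3,4,5}; col 6 has {1,2,4,5,6,7,8}; box has {1,2,3,4,5,6,7} → only 9 remains.
row 4, column 8 = 7: row 4 has {1,2,3,4,5,9}; col 8 has {1,2,5,6,8}; box has {1,2,5,6} → only 7 remains.
row 4, column 9 = 8: row 4 has {1,2,3,4,5,7,9}; col 9 has {1,2,3,5,6}; box has {1,2,5,6,7} → only 8 remains.
row 5, column 5 = 8: row 5 has {1,2,5,6,7}; col 5 has {1,2,4,5,7}; box has {1,2,3,4,5,6,7,9} → only 8 remains.
row 6, column 2 = 8: row 6 has {1,2,3,4,5,6,7,9}; col 2 has {1,2,3,4,5,7,9}; box has {1,2,3,4,5,7,9} → only 8 remains.
row 9, column 4 = 6: row 9 has {1,2,4,5,7,8,9}; col 4 has {2,3,4,5,8,9}; box has {1,2,4,5,7,8,9} → only 6 remains.
row 9, column 7 = 3: row 9 has {1,2,4,5,6,7,8,9}; col 7 has {1,2,4,5}; box has {1,2,4,5,8} → only 3 remains.
row 2, column 6 = 3: row 2 has {2,5,6,8}; col 6 has {1,2,4,5,6,7,8,9}; box has {2,4,5,8} → only 3 remains.
row 4, column 2 = 6: row 4 has {1,2,3,4,5,7,8,9}; col 2 has {1,2,3,4,5,7,8,9}; box has {1,2,3,4,5,7,8,9} → only 6 remains.
row 5, column 7 = 9: row 5 has {1,2,5,6,7,8}; col 7 has {1,2,3,4,5}; box has {1,2,5,6,7,8} → only 9 remains.
row 5, column 9 = 4: row 5 has {1,2,5,6,7,8,9}; col 9 has {1,2,3,5,6,8}; box has {1,2,5,6,7,8,9} → only 4 remains.
row 7, column 5 = 3: row 7 has {1,2,4,5,8}; col 5 has {1,2,4,5,7,8}; box has {1,2,4,5,6,7,8,9} → only 3 remains.
row 7, column 8 = 9: row 7 has {1,2,3,4,5,8}; col 8 has {1,2,5,6,7,8}; box has {1,2,3,4,5,8} → only 9 remains.
row 7, column 9 = 7: row 7 has {1,2,3,4,5,8,9}; col 9 has {1,2,3,4,5,6,8}; box has {1,2,3,4,5,8,9} → only 7 remains.
row 2, column 5 = 9: row 2 has {2,3,5,6,8}; col 5 has {1,2,3,4,5,7,8}; box has {2,3,4,5,8} → only 9 remains.
row 2, column 7 = 7: row 2 has {2,3,5,6,8,9}; col 7 has {1,2,3,4,5,9}; box has {1,2,3,5,6} → only 7 remains.
row 3, column 5 = 6: row 3 has {2,3,5}; col 5 has {1,2,3,4,5,7,8,9}; box has {2,3,4,5,8,9} → only 6 remains.
row 3, column 7 = 8: row 3 has {2,3,5,6}; col 7 has {1,2,3,4,5,7,9}; box has {1,2,3,5,6,7} → only 8 remains.
row 3, column 8 = 4: row 3 has {2,3,5,6,8}; col 8 has {1,2,5,6,7,8,9}; box has {1,2,3,5,6,7,8} → only 4 remains.
row 3, column 9 = 9: row 3 has {2,3,4,5,6,8}; col 9 has {1,2,3,4,5,6,7,8}; box has {1,2,3,4,5,6,7,8} → only 9 remains.
row 5, column 8 = 3: row 5 has {1,2,4,5,6,7,8,9}; col 8 has {1,2,4,5,6,7,8,9}; box has {1,2,4,5,6,7,8,9} → only 3 remains.

127586934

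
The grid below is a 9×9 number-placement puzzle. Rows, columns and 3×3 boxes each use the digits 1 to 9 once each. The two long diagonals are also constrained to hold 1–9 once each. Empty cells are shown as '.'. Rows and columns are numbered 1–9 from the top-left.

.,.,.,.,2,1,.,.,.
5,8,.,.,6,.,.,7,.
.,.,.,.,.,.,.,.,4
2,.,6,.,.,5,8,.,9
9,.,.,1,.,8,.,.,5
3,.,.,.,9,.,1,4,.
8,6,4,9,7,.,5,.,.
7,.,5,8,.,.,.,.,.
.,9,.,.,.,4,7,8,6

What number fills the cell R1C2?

R1C1 = 4: row 1 has {1,2}; col 1 has {2,3,5,7,8,9}; box has {5,8}; main diagonal has {5,6,8} → only 4 remains.
R4C8 = 3: row 4 has {2,5,6,8,9}; col 8 has {4,7,8}; box has {1,4,5,8,9} → only 3 remains.
R5C3 = 7: row 5 has {1,5,8,9}; col 3 has {4,5,6}; box has {2,3,6,9} → only 7 remains.
R5C5 = 3: row 5 has {1,5,7,8,9}; col 5 has {2,6,7,9}; box has {1,5,8,9}; main diagonal has {4,5,6,8}; anti-diagonal has {4,5,7} → only 3 remains.
R6C2 = 5: row 6 has {1,3,4,9}; col 2 has {6,8,9}; box has {2,3,6,7,9} → only 5 remains.
R6C3 = 8: row 6 has {1,3,4,5,9}; col 3 has {4,5,6,7}; box has {2,3,5,6,7,9} → only 8 remains.
R8C5 = 1: row 8 has {5,7,8}; col 5 has {2,3,6,7,9}; box has {4,7,8,9} → only 1 remains.
R9C1 = 1: row 9 has {4,6,7,8,9}; col 1 has {2,3,4,5,7,8,9}; box has {4,5,6,7,8,9}; anti-diagonal has {3,4,5,7} → only 1 remains.
R9C5 = 5: row 9 has {1,4,6,7,8,9}; col 5 has {1,2,3,6,7,9}; box has {1,4,7,8,9} → only 5 remains.
R1C9 = 8: row 1 has {1,2,4}; col 9 has {4,5,6,9}; box has {4,7}; anti-diagonal has {1,3,4,5,7} → only 8 remains.
R3C1 = 6: row 3 has {4}; col 1 has {1,2,3,4,5,7,8,9}; box has {4,5,8} → only 6 remains.
R3C5 = 8: row 3 has {4,6}; col 5 has {1,2,3,5,6,7,9}; box has {1,2,6} → only 8 remains.
R4C4 = 7: row 4 has {2,3,5,6,8,9}; col 4 has {1,8,9}; box has {1,3,5,8,9}; main diagonal has {3,4,5,6,8} → only 7 remains.
R4C5 = 4: row 4 has {2,3,5,6,7,8,9}; col 5 has {1,2,3,5,6,7,8,9}; box has {1,3,5,7,8,9} → only 4 remains.
R5C2 = 4: row 5 has {1,3,5,7,8,9}; col 2 has {5,6,8,9}; box has {2,3,5,6,7,8,9} → only 4 remains.
R6C6 = 2: row 6 has {1,3,4,5,8,9}; col 6 has {1,4,5,8}; box has {1,3,4,5,7,8,9}; main diagonal has {3,4,5,6,7,8} → only 2 remains.
R6C9 = 7: row 6 has {1,2,3,4,5,8,9}; col 9 has {4,5,6,8,9}; box has {1,3,4,5,8,9} → only 7 remains.
R7C6 = 3: row 7 has {4,5,6,7,8,9}; col 6 has {1,2,4,5,8}; box has {1,4,5,7,8,9} → only 3 remains.
R8C2 = 2: row 8 has {1,5,7,8}; col 2 has {4,5,6,8,9}; box has {1,4,5,6,7,8,9}; anti-diagonal has {1,3,4,5,7,8} → only 2 remains.
R8C6 = 6: row 8 has {1,2,5,7,8}; col 6 has {1,2,3,4,5,8}; box has {1,3,4,5,7,8,9} → only 6 remains.
R8C8 = 9: row 8 has {1,2,5,6,7,8}; col 8 has {3,4,7,8}; box has {5,6,7,8}; main diagonal has {2,3,4,5,6,7,8} → only 9 remains.
R8C9 = 3: row 8 has {1,2,5,6,7,8,9}; col 9 has {4,5,6,7,8,9}; box has {5,6,7,8,9} → only 3 remains.
R9C3 = 3: row 9 has {1,4,5,6,7,8,9}; col 3 has {4,5,6,7,8}; box has {1,2,4,5,6,7,8,9} → only 3 remains.
R9C4 = 2: row 9 has {1,3,4,5,6,7,8,9}; col 4 has {1,7,8,9}; box has {1,3,4,5,6,7,8,9} → only 2 remains.
R1C3 = 9: row 1 has {1,2,4,8}; col 3 has {3,4,5,6,7,8}; box has {4,5,6,8} → only 9 remains.
R2C6 = 9: row 2 has {5,6,7,8}; col 6 has {1,2,3,4,5,6,8}; box has {1,2,6,8} → only 9 remains.
R3C3 = 1: row 3 has {4,6,8}; col 3 has {3,4,5,6,7,8,9}; box has {4,5,6,8,9}; main diagonal has {2,3,4,5,6,7,8,9} → only 1 remains.
R3C6 = 7: row 3 has {1,4,6,8}; col 6 has {1,2,3,4,5,6,8,9}; box has {1,2,6,8,9} → only 7 remains.
R3C7 = 9: row 3 has {1,4,6,7,8}; col 7 has {1,5,7,8}; box has {4,7,8}; anti-diagonal has {1,2,3,4,5,7,8} → only 9 remains.
R4C2 = 1: row 4 has {2,3,4,5,6,7,8,9}; col 2 has {2,4,5,6,8,9}; box has {2,3,4,5,6,7,8,9} → only 1 remains.
R6C4 = 6: row 6 has {1,2,3,4,5,7,8,9}; col 4 has {1,2,7,8,9}; box has {1,2,3,4,5,7,8,9}; anti-diagonal has {1,2,3,4,5,7,8,9} → only 6 remains.
R8C7 = 4: row 8 has {1,2,3,5,6,7,8,9}; col 7 has {1,5,7,8,9}; box has {3,5,6,7,8,9} → only 4 remains.
R2C3 = 2: row 2 has {5,6,7,8,9}; col 3 has {1,3,4,5,6,7,8,9}; box has {1,4,5,6,8,9} → only 2 remains.
R2C7 = 3: row 2 has {2,5,6,7,8,9}; col 7 has {1,4,5,7,8,9}; box has {4,7,8,9} → only 3 remains.
R2C9 = 1: row 2 has {2,3,5,6,7,8,9}; col 9 has {3,4,5,6,7,8,9}; box has {3,4,7,8,9} → only 1 remains.
R3C2 = 3: row 3 has {1,4,6,7,8,9}; col 2 has {1,2,4,5,6,8,9}; box has {1,2,4,5,6,8,9} → only 3 remains.
R3C4 = 5: row 3 has {1,3,4,6,7,8,9}; col 4 has {1,2,6,7,8,9}; box has {1,2,6,7,8,9} → only 5 remains.
R3C8 = 2: row 3 has {1,3,4,5,6,7,8,9}; col 8 has {3,4,7,8,9}; box has {1,3,4,7,8,9} → only 2 remains.
R5C8 = 6: row 5 has {1,3,4,5,7,8,9}; col 8 has {2,3,4,7,8,9}; box has {1,3,4,5,7,8,9} → only 6 remains.
R7C8 = 1: row 7 has {3,4,5,6,7,8,9}; col 8 has {2,3,4,6,7,8,9}; box has {3,4,5,6,7,8,9} → only 1 remains.
R7C9 = 2: row 7 has {1,3,4,5,6,7,8,9}; col 9 has {1,3,4,5,6,7,8,9}; box has {1,3,4,5,6,7,8,9} → only 2 remains.
R1C2 = 7: row 1 has {1,2,4,8,9}; col 2 has {1,2,3,4,5,6,8,9}; box has {1,2,3,4,5,6,8,9} → only 7 remains.

7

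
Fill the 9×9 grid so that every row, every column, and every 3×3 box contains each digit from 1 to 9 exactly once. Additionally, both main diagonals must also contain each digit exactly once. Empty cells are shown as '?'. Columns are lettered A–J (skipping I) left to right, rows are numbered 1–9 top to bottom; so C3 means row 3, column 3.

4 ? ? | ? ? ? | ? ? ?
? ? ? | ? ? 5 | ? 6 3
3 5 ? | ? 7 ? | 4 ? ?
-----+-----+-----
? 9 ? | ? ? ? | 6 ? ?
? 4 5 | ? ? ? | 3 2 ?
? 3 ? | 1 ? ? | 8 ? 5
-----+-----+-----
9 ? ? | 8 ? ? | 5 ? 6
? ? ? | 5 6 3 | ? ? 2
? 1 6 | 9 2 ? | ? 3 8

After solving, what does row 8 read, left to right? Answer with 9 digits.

E5 = 9 (sole candidate).
E6 = 4 (sole candidate).
E7 = 1 (sole candidate).
G9 = 7 (sole candidate).
J1 = 7 (sole candidate).
E2 = 8 (sole candidate).
J5 = 1 (sole candidate).
H7 = 4 (sole candidate).
B8 = 8: row 8 has {2,3,5,6}; col 2 has {1,3,4,5,9}; box has {1,6,9}; anti-diagonal has {1,4,6,7,9} → only 8 remains.
H8 = 1: row 8 has {2,3,5,6,8}; col 8 has {2,3,4,6}; box has {2,3,4,5,6,7,8}; main diagonal has {4,5,8,9} → only 1 remains.
A9 = 5 (sole candidate).
F9 = 4 (sole candidate).
E1 = 3 (sole candidate).
C3 = 2 (sole candidate).
D3 = 6 (sole candidate).
J3 = 9 (sole candidate).
E4 = 5 (sole candidate).
F4 = 2 (sole candidate).
H4 = 7 (sole candidate).
J4 = 4 (sole candidate).
D5 = 7 (sole candidate).
C6 = 7 (sole candidate).
F6 = 6 (sole candidate).
H6 = 9 (sole candidate).
C7 = 3 (sole candidate).
F7 = 7 (sole candidate).
A8 = 7: row 8 has {1,2,3,5,6,8}; col 1 has {3,4,5,9}; box has {1,3,5,6,8,9} → only 7 remains.
C8 = 4: row 8 has {1,2,3,5,6,7,8}; col 3 has {2,3,5,6,7}; box has {1,3,5,6,7,8,9} → only 4 remains.
G8 = 9: row 8 has {1,2,3,4,5,6,7,8}; col 7 has {3,4,5,6,7,8}; box has {1,2,3,4,5,6,7,8} → only 9 remains.

784563912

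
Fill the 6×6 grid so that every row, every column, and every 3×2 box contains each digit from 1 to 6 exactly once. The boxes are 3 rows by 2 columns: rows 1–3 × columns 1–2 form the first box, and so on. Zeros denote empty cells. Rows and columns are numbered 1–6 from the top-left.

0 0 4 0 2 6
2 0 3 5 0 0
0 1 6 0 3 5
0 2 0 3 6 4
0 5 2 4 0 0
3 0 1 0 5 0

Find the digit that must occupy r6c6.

r1c1 = 5: row 1 has {2,4,6}; col 1 has {2,3}; box has {1,2} → only 5 remains.
r1c2 = 3: row 1 has {2,4,5,6}; col 2 has {1,2,5}; box has {1,2,5} → only 3 remains.
r1c4 = 1: row 1 has {2,3,4,5,6}; col 4 has {3,4,5}; box has {3,4,5,6} → only 1 remains.
r2c6 = 1: row 2 has {2,3,5}; col 6 has {4,5,6}; box has {2,3,5,6} → only 1 remains.
r3c1 = 4: row 3 has {1,3,5,6}; col 1 has {2,3,5}; box has {1,2,3,5} → only 4 remains.
r3c4 = 2: row 3 has {1,3,4,5,6}; col 4 has {1,3,4,5}; box has {1,3,4,5,6} → only 2 remains.
r4c1 = 1: row 4 has {2,3,4,6}; col 1 has {2,3,4,5}; box has {2,3,5} → only 1 remains.
r4c3 = 5: row 4 has {1,2,3,4,6}; col 3 has {1,2,3,4,6}; box has {1,2,3,4} → only 5 remains.
r5c1 = 6: row 5 has {2,4,5}; col 1 has {1,2,3,4,5}; box has {1,2,3,5} → only 6 remains.
r5c5 = 1: row 5 has {2,4,5,6}; col 5 has {2,3,5,6}; box has {4,5,6} → only 1 remains.
r5c6 = 3: row 5 has {1,2,4,5,6}; col 6 has {1,4,5,6}; box has {1,4,5,6} → only 3 remains.
r6c2 = 4: row 6 has {1,3,5}; col 2 has {1,2,3,5}; box has {1,2,3,5,6} → only 4 remains.
r6c4 = 6: row 6 has {1,3,4,5}; col 4 has {1,2,3,4,5}; box has {1,2,3,4,5} → only 6 remains.
r6c6 = 2: row 6 has {1,3,4,5,6}; col 6 has {1,3,4,5,6}; box has {1,3,4,5,6} → only 2 remains.

2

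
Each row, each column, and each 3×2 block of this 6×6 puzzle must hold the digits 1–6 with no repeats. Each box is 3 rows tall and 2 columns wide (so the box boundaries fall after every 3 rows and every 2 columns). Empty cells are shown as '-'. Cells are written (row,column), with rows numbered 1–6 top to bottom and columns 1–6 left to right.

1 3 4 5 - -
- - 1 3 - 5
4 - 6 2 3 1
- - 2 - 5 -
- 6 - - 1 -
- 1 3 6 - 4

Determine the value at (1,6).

2

(2,2) = 2 (sole candidate).
(3,2) = 5 (sole candidate).
(4,1) = 3 (sole candidate).
(4,2) = 4 (sole candidate).
(4,4) = 1 (sole candidate).
(4,6) = 6 (sole candidate).
(5,3) = 5 (sole candidate).
(5,4) = 4 (sole candidate).
(6,5) = 2 (sole candidate).
(1,5) = 6 (sole candidate).
(1,6) = 2: row 1 has {1,3,4,5,6}; col 6 has {1,4,5,6}; box has {1,3,5,6} → only 2 remains.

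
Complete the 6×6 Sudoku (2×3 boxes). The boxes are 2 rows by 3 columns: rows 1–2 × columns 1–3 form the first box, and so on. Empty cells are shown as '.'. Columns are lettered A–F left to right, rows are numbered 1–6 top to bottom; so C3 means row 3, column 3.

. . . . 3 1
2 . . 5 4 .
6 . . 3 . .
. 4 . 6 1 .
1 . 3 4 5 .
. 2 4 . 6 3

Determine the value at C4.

2

D1 = 2: row 1 has {1,3}; col 4 has {3,4,5,6}; box has {1,3,4,5} → only 2 remains.
F2 = 6: row 2 has {2,4,5}; col 6 has {1,3}; box has {1,2,3,4,5} → only 6 remains.
E3 = 2: row 3 has {3,6}; col 5 has {1,3,4,5,6}; box has {1,3,6} → only 2 remains.
F4 = 5: row 4 has {1,4,6}; col 6 has {1,3,6}; box has {1,2,3,6} → only 5 remains.
B5 = 6: row 5 has {1,3,4,5}; col 2 has {2,4}; box has {1,2,3,4} → only 6 remains.
F5 = 2: row 5 has {1,3,4,5,6}; col 6 has {1,3,5,6}; box has {3,4,5,6} → only 2 remains.
A6 = 5: row 6 has {2,3,4,6}; col 1 has {1,2,6}; box has {1,2,3,4,6} → only 5 remains.
D6 = 1: row 6 has {2,3,4,5,6}; col 4 has {2,3,4,5,6}; box has {2,3,4,5,6} → only 1 remains.
A1 = 4: row 1 has {1,2,3}; col 1 has {1,2,5,6}; box has {2} → only 4 remains.
B1 = 5: row 1 has {1,2,3,4}; col 2 has {2,4,6}; box has {2,4} → only 5 remains.
C1 = 6: row 1 has {1,2,3,4,5}; col 3 has {3,4}; box has {2,4,5} → only 6 remains.
C2 = 1: row 2 has {2,4,5,6}; col 3 has {3,4,6}; box has {2,4,5,6} → only 1 remains.
B3 = 1: row 3 has {2,3,6}; col 2 has {2,4,5,6}; box has {4,6} → only 1 remains.
C3 = 5: row 3 has {1,2,3,6}; col 3 has {1,3,4,6}; box has {1,4,6} → only 5 remains.
F3 = 4: row 3 has {1,2,3,5,6}; col 6 has {1,2,3,5,6}; box has {1,2,3,5,6} → only 4 remains.
A4 = 3: row 4 has {1,4,5,6}; col 1 has {1,2,4,5,6}; box has {1,4,5,6} → only 3 remains.
C4 = 2: row 4 has {1,3,4,5,6}; col 3 has {1,3,4,5,6}; box has {1,3,4,5,6} → only 2 remains.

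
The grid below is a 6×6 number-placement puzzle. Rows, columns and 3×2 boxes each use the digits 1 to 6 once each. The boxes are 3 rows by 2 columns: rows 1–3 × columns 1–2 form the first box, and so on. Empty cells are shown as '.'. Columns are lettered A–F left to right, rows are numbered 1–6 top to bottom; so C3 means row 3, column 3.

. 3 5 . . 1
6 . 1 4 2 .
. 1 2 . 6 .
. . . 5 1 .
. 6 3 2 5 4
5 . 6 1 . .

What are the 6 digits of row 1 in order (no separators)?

D1 = 6: row 1 has {1,3,5}; col 4 has {1,2,4,5}; box has {1,2,4,5} → only 6 remains.
E1 = 4: row 1 has {1,3,5,6}; col 5 has {1,2,5,6}; box has {1,2,6} → only 4 remains.
B2 = 5: row 2 has {1,2,4,6}; col 2 has {1,3,6}; box has {1,3,6} → only 5 remains.
F2 = 3: row 2 has {1,2,4,5,6}; col 6 has {1,4}; box has {1,2,4,6} → only 3 remains.
A3 = 4: row 3 has {1,2,6}; col 1 has {5,6}; box has {1,3,5,6} → only 4 remains.
D3 = 3: row 3 has {1,2,4,6}; col 4 has {1,2,4,5,6}; box has {1,2,4,5,6} → only 3 remains.
F3 = 5: row 3 has {1,2,3,4,6}; col 6 has {1,3,4}; box has {1,2,3,4,6} → only 5 remains.
C4 = 4: row 4 has {1,5}; col 3 has {1,2,3,5,6}; box has {1,2,3,5,6} → only 4 remains.
A5 = 1: row 5 has {2,3,4,5,6}; col 1 has {4,5,6}; box has {5,6} → only 1 remains.
E6 = 3: row 6 has {1,5,6}; col 5 has {1,2,4,5,6}; box has {1,4,5} → only 3 remains.
F6 = 2: row 6 has {1,3,5,6}; col 6 has {1,3,4,5}; box has {1,3,4,5} → only 2 remains.
A1 = 2: row 1 has {1,3,4,5,6}; col 1 has {1,4,5,6}; box has {1,3,4,5,6} → only 2 remains.

235641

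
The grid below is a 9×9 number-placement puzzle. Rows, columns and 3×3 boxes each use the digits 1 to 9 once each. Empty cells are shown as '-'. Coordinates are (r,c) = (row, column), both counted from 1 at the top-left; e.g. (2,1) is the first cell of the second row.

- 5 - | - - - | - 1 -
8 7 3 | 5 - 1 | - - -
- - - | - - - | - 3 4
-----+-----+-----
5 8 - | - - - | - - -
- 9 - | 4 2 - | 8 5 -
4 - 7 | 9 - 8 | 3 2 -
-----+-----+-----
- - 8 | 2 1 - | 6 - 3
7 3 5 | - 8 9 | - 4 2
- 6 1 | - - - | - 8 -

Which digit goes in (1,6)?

2

(5,3) = 6: row 5 has {2,4,5,8,9}; col 3 has {1,3,5,7,8}; box has {4,5,7,8,9} → only 6 remains.
(6,2) = 1: row 6 has {2,3,4,7,8,9}; col 2 has {3,5,6,7,8,9}; box has {4,5,6,7,8,9} → only 1 remains.
(6,9) = 6: row 6 has {1,2,3,4,7,8,9}; col 9 has {2,3,4}; box has {2,3,5,8} → only 6 remains.
(7,1) = 9: row 7 has {1,2,3,6,8}; col 1 has {4,5,7,8}; box has {1,3,5,6,7,8} → only 9 remains.
(7,2) = 4: row 7 has {1,2,3,6,8,9}; col 2 has {1,3,5,6,7,8,9}; box has {1,3,5,6,7,8,9} → only 4 remains.
(7,8) = 7: row 7 has {1,2,3,4,6,8,9}; col 8 has {1,2,3,4,5,8}; box has {2,3,4,6,8} → only 7 remains.
(8,4) = 6: row 8 has {2,3,4,5,7,8,9}; col 4 has {2,4,5,9}; box has {1,2,8,9} → only 6 remains.
(8,7) = 1: row 8 has {2,3,4,5,6,7,8,9}; col 7 has {3,6,8}; box has {2,3,4,6,7,8} → only 1 remains.
(9,1) = 2: row 9 has {1,6,8}; col 1 has {4,5,7,8,9}; box has {1,3,4,5,6,7,8,9} → only 2 remains.
(1,1) = 6: row 1 has {1,5}; col 1 has {2,4,5,7,8,9}; box has {3,5,7,8} → only 6 remains.
(2,9) = 9: row 2 has {1,3,5,7,8}; col 9 has {2,3,4,6}; box has {1,3,4} → only 9 remains.
(3,1) = 1: row 3 has {3,4}; col 1 has {2,4,5,6,7,8,9}; box has {3,5,6,7,8} → only 1 remains.
(3,2) = 2: row 3 has {1,3,4}; col 2 has {1,3,4,5,6,7,8,9}; box has {1,3,5,6,7,8} → only 2 remains.
(3,3) = 9: row 3 has {1,2,3,4}; col 3 has {1,3,5,6,7,8}; box has {1,2,3,5,6,7,8} → only 9 remains.
(4,3) = 2: row 4 has {5,8}; col 3 has {1,3,5,6,7,8,9}; box has {1,4,5,6,7,8,9} → only 2 remains.
(4,8) = 9: row 4 has {2,5,8}; col 8 has {1,2,3,4,5,7,8}; box has {2,3,5,6,8} → only 9 remains.
(5,1) = 3: row 5 has {2,4,5,6,8,9}; col 1 has {1,2,4,5,6,7,8,9}; box has {1,2,4,5,6,7,8,9} → only 3 remains.
(5,6) = 7: row 5 has {2,3,4,5,6,8,9}; col 6 has {1,8,9}; box has {2,4,8,9} → only 7 remains.
(5,9) = 1: row 5 has {2,3,4,5,6,7,8,9}; col 9 has {2,3,4,6,9}; box has {2,3,5,6,8,9} → only 1 remains.
(6,5) = 5: row 6 has {1,2,3,4,6,7,8,9}; col 5 has {1,2,8}; box has {2,4,7,8,9} → only 5 remains.
(7,6) = 5: row 7 has {1,2,3,4,6,7,8,9}; col 6 has {1,7,8,9}; box has {1,2,6,8,9} → only 5 remains.
(9,9) = 5: row 9 has {1,2,6,8}; col 9 has {1,2,3,4,6,9}; box has {1,2,3,4,6,7,8} → only 5 remains.
(1,3) = 4: row 1 has {1,5,6}; col 3 has {1,2,3,5,6,7,8,9}; box has {1,2,3,5,6,7,8,9} → only 4 remains.
(2,7) = 2: row 2 has {1,3,5,7,8,9}; col 7 has {1,3,6,8}; box has {1,3,4,9} → only 2 remains.
(2,8) = 6: row 2 has {1,2,3,5,7,8,9}; col 8 has {1,2,3,4,5,7,8,9}; box has {1,2,3,4,9} → only 6 remains.
(3,6) = 6: row 3 has {1,2,3,4,9}; col 6 has {1,5,7,8,9}; box has {1,5} → only 6 remains.
(4,6) = 3: row 4 has {2,5,8,9}; col 6 has {1,5,6,7,8,9}; box has {2,4,5,7,8,9} → only 3 remains.
(4,9) = 7: row 4 has {2,3,5,8,9}; col 9 has {1,2,3,4,5,6,9}; box has {1,2,3,5,6,8,9} → only 7 remains.
(9,6) = 4: row 9 has {1,2,5,6,8}; col 6 has {1,3,5,6,7,8,9}; box has {1,2,5,6,8,9} → only 4 remains.
(9,7) = 9: row 9 has {1,2,4,5,6,8}; col 7 has {1,2,3,6,8}; box has {1,2,3,4,5,6,7,8} → only 9 remains.
(1,6) = 2: row 1 has {1,4,5,6}; col 6 has {1,3,4,5,6,7,8,9}; box has {1,5,6} → only 2 remains.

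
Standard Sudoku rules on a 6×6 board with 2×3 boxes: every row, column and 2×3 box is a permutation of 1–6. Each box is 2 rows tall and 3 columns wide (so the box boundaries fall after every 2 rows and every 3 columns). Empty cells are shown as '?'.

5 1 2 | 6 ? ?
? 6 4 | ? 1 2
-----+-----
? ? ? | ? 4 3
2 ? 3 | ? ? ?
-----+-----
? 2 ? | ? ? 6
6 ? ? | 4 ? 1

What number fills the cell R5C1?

R1C5 = 3: row 1 has {1,2,5,6}; col 5 has {1,4}; box has {1,2,6} → only 3 remains.
R1C6 = 4: row 1 has {1,2,3,5,6}; col 6 has {1,2,3,6}; box has {1,2,3,6} → only 4 remains.
R2C1 = 3: row 2 has {1,2,4,6}; col 1 has {2,5,6}; box has {1,2,4,5,6} → only 3 remains.
R2C4 = 5: row 2 has {1,2,3,4,6}; col 4 has {4,6}; box has {1,2,3,4,6} → only 5 remains.
R3C1 = 1: row 3 has {3,4}; col 1 has {2,3,5,6}; box has {2,3} → only 1 remains.
R3C2 = 5: row 3 has {1,3,4}; col 2 has {1,2,6}; box has {1,2,3} → only 5 remains.
R3C3 = 6: row 3 has {1,3,4,5}; col 3 has {2,3,4}; box has {1,2,3,5} → only 6 remains.
R3C4 = 2: row 3 has {1,3,4,5,6}; col 4 has {4,5,6}; box has {3,4} → only 2 remains.
R4C2 = 4: row 4 has {2,3}; col 2 has {1,2,5,6}; box has {1,2,3,5,6} → only 4 remains.
R4C4 = 1: row 4 has {2,3,4}; col 4 has {2,4,5,6}; box has {2,3,4} → only 1 remains.
R4C6 = 5: row 4 has {1,2,3,4}; col 6 has {1,2,3,4,6}; box has {1,2,3,4} → only 5 remains.
R5C1 = 4: row 5 has {2,6}; col 1 has {1,2,3,5,6}; box has {2,6} → only 4 remains.

4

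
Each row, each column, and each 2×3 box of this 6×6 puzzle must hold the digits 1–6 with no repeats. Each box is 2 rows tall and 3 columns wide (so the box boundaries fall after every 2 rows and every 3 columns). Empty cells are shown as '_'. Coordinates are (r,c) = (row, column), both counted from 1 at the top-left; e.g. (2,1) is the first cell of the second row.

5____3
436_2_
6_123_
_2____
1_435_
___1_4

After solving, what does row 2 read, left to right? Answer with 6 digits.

436521

(1,2) = 1: row 1 has {3,5}; col 2 has {2,3}; box has {3,4,5,6} → only 1 remains.
(1,3) = 2: row 1 has {1,3,5}; col 3 has {1,4,6}; box has {1,3,4,5,6} → only 2 remains.
(2,4) = 5: row 2 has {2,3,4,6}; col 4 has {1,2,3}; box has {2,3} → only 5 remains.
(2,6) = 1: row 2 has {2,3,4,5,6}; col 6 has {3,4}; box has {2,3,5} → only 1 remains.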